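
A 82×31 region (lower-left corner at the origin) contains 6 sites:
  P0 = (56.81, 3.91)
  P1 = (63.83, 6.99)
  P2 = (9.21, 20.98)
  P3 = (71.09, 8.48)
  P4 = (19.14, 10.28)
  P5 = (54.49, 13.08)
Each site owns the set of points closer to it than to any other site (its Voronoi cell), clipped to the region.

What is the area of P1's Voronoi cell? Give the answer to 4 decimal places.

1. box [0,82]×[0,31]: [(0, 0) (82, 0) (82, 31) (0, 31)]
2. ⊥bis P1·P0 via (60.32,5.45): [(62.7112, 0) (82, 0) (82, 31) (49.11, 31)]  |A|=808.7715
3. ⊥bis P1·P2 via (36.52,13.985): [(62.7112, 0) (82, 0) (82, 31) (49.11, 31)]  |A|=808.7715
4. ⊥bis P1·P3 via (67.46,7.735): [(62.7112, 0) (69.0475, 0) (62.6852, 31) (49.11, 31)]  |A|=308.6285
5. ⊥bis P1·P4 via (41.485,8.635): [(62.7112, 0) (69.0475, 0) (62.6852, 31) (49.11, 31)]  |A|=308.6285
6. ⊥bis P1·P5 via (59.16,10.035): [(58.6509, 9.2542) (62.7112, 0) (69.0475, 0) (65.1139, 19.1663)]  |A|=110.7496
7. canonical 4-gon: [(58.6509, 9.2542) (62.7112, 0) (69.0475, 0) (65.1139, 19.1663)]
8. shoelace: 110.7496

Area of P1's cell: 110.7496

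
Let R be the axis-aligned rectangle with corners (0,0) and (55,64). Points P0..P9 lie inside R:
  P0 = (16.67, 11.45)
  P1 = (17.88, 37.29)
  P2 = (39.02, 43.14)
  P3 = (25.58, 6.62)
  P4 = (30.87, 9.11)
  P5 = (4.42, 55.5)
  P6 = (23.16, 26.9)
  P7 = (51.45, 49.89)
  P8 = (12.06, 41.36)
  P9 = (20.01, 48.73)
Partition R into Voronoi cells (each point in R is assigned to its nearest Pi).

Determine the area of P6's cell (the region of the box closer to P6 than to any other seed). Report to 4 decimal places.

Area of P6's cell: 348.6379

1. box [0,55]×[0,64]: [(0, 0) (55, 0) (55, 64) (0, 64)]
2. ⊥bis P6·P0 via (19.915,19.175): [(0, 27.5406) (55, 4.437) (55, 64) (0, 64)]  |A|=2640.6155
3. ⊥bis P6·P1 via (20.52,32.095): [(6.3275, 24.8826) (55, 4.437) (55, 49.6171)]  |A|=1099.5133
4. ⊥bis P6·P2 via (31.09,35.02): [(29.4423, 36.6291) (6.3275, 24.8826) (55, 4.437) (55, 11.6695)]  |A|=614.5865
5. ⊥bis P6·P3 via (24.37,16.76): [(47.0199, 19.4628) (29.4423, 36.6291) (6.3275, 24.8826) (25.3778, 16.8803)]  |A|=412.8296
6. ⊥bis P6·P4 via (27.015,18.005): [(41.9049, 24.4581) (29.4423, 36.6291) (6.3275, 24.8826) (24.8913, 17.0846)]  |A|=348.6379
7. ⊥bis P6·P5 via (13.79,41.2): [(41.9049, 24.4581) (29.4423, 36.6291) (6.3275, 24.8826) (24.8913, 17.0846)]  |A|=348.6379
8. ⊥bis P6·P7 via (37.305,38.395): [(41.9049, 24.4581) (29.4423, 36.6291) (6.3275, 24.8826) (24.8913, 17.0846)]  |A|=348.6379
9. ⊥bis P6·P8 via (17.61,34.13): [(41.9049, 24.4581) (29.4423, 36.6291) (6.3275, 24.8826) (24.8913, 17.0846)]  |A|=348.6379
10. ⊥bis P6·P9 via (21.585,37.815): [(41.9049, 24.4581) (29.4423, 36.6291) (6.3275, 24.8826) (24.8913, 17.0846)]  |A|=348.6379
11. canonical 4-gon: [(41.9049, 24.4581) (29.4423, 36.6291) (6.3275, 24.8826) (24.8913, 17.0846)]
12. shoelace: 348.6379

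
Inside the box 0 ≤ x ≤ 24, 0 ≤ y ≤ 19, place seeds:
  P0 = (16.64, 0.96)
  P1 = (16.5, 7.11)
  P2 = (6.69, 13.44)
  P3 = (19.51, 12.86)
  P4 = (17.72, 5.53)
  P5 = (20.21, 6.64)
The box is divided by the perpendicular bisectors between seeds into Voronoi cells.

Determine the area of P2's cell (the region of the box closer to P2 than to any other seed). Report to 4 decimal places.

1. box [0,24]×[0,19]: [(0, 0) (24, 0) (24, 19) (0, 19)]
2. ⊥bis P2·P0 via (11.665,7.2): [(0, 0) (2.6342, 0) (24, 17.0344) (24, 19) (0, 19)]  |A|=274.0237
3. ⊥bis P2·P1 via (11.595,10.275): [(0, 0) (2.6342, 0) (7.4344, 3.827) (17.2249, 19) (0, 19)]  |A|=206.3437
4. ⊥bis P2·P3 via (13.1,13.15): [(0, 0) (2.6342, 0) (7.4344, 3.827) (13.0736, 12.5665) (13.3647, 19) (0, 19)]  |A|=193.9263
5. ⊥bis P2·P4 via (12.205,9.485): [(0, 0) (2.6342, 0) (7.4344, 3.827) (13.0736, 12.5665) (13.3647, 19) (0, 19)]  |A|=193.9263
6. ⊥bis P2·P5 via (13.45,10.04): [(0, 0) (2.6342, 0) (7.4344, 3.827) (13.0736, 12.5665) (13.3647, 19) (0, 19)]  |A|=193.9263
7. canonical 6-gon: [(0, 0) (2.6342, 0) (7.4344, 3.827) (13.0736, 12.5665) (13.3647, 19) (0, 19)]
8. shoelace: 193.9263

Area of P2's cell: 193.9263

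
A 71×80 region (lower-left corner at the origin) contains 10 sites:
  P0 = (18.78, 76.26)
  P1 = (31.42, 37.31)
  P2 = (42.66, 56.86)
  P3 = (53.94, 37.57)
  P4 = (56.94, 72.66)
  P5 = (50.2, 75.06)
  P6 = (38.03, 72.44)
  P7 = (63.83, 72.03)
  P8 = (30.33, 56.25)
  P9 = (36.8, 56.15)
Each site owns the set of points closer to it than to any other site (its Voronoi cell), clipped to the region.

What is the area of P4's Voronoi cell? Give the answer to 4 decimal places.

1. box [0,71]×[0,80]: [(0, 0) (71, 0) (71, 80) (0, 80)]
2. ⊥bis P4·P0 via (37.86,74.46): [(30.8355, 0) (71, 0) (71, 80) (38.3826, 80)]  |A|=2911.2755
3. ⊥bis P4·P1 via (44.18,54.985): [(36.5429, 60.4984) (71, 35.623) (71, 80) (38.3826, 80)]  |A|=1082.5968
4. ⊥bis P4·P2 via (49.8,64.76): [(37.9549, 75.4656) (71, 45.5995) (71, 80) (38.3826, 80)]  |A|=642.3347
5. ⊥bis P4·P3 via (55.44,55.115): [(37.9549, 75.4656) (60.9973, 54.6399) (71, 53.7847) (71, 80) (38.3826, 80)]  |A|=601.3977
6. ⊥bis P4·P5 via (53.57,73.86): [(50.2007, 64.3979) (60.9973, 54.6399) (71, 53.7847) (71, 80) (55.7564, 80)]  |A|=435.7332
7. ⊥bis P4·P6 via (47.485,72.55): [(50.2007, 64.3979) (60.9973, 54.6399) (71, 53.7847) (71, 80) (55.7564, 80)]  |A|=435.7332
8. ⊥bis P4·P7 via (60.385,72.345): [(50.2007, 64.3979) (58.9364, 56.5025) (61.0849, 80) (55.7564, 80)]  |A|=152.6842
9. ⊥bis P4·P8 via (43.635,64.455): [(50.2007, 64.3979) (58.9364, 56.5025) (61.0849, 80) (55.7564, 80)]  |A|=152.6842
10. ⊥bis P4·P9 via (46.87,64.405): [(50.2007, 64.3979) (58.9364, 56.5025) (61.0849, 80) (55.7564, 80)]  |A|=152.6842
11. canonical 4-gon: [(50.2007, 64.3979) (58.9364, 56.5025) (61.0849, 80) (55.7564, 80)]
12. shoelace: 152.6842

Area of P4's cell: 152.6842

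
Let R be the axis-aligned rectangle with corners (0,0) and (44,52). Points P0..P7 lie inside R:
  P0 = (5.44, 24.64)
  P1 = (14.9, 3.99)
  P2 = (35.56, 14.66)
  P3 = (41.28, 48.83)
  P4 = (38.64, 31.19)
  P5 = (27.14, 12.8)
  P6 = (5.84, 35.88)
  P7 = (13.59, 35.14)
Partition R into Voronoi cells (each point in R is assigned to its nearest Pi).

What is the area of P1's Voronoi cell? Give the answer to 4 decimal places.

1. box [0,44]×[0,52]: [(0, 0) (44, 0) (44, 52) (0, 52)]
2. ⊥bis P1·P0 via (10.17,14.315): [(0, 9.656) (0, 0) (44, 0) (44, 29.8129)]  |A|=868.3161
3. ⊥bis P1·P2 via (25.23,9.325): [(20.2646, 18.9394) (0, 9.656) (0, 0) (30.046, 0)]  |A|=382.3641
4. ⊥bis P1·P3 via (28.09,26.41): [(20.2646, 18.9394) (0, 9.656) (0, 0) (30.046, 0)]  |A|=382.3641
5. ⊥bis P1·P4 via (26.77,17.59): [(20.2646, 18.9394) (0, 9.656) (0, 0) (30.046, 0)]  |A|=382.3641
6. ⊥bis P1·P5 via (21.02,8.395): [(15.1251, 16.585) (0, 9.656) (0, 0) (27.0625, 0)]  |A|=297.4393
7. ⊥bis P1·P6 via (10.37,19.935): [(15.1251, 16.585) (0, 9.656) (0, 0) (27.0625, 0)]  |A|=297.4393
8. ⊥bis P1·P7 via (14.245,19.565): [(15.1251, 16.585) (0, 9.656) (0, 0) (27.0625, 0)]  |A|=297.4393
9. canonical 4-gon: [(15.1251, 16.585) (0, 9.656) (0, 0) (27.0625, 0)]
10. shoelace: 297.4393

Area of P1's cell: 297.4393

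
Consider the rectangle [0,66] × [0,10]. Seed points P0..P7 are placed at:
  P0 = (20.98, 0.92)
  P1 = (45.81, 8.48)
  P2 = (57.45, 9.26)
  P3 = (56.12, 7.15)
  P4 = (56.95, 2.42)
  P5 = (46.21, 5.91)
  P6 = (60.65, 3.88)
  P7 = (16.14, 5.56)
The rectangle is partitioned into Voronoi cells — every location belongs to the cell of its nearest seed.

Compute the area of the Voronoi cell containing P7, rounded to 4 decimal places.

1. box [0,66]×[0,10]: [(0, 0) (66, 0) (66, 10) (0, 10)]
2. ⊥bis P7·P0 via (18.56,3.24): [(0, 0) (15.4539, 0) (25.0407, 10) (0, 10)]  |A|=202.4727
3. ⊥bis P7·P1 via (30.975,7.02): [(0, 0) (15.4539, 0) (25.0407, 10) (0, 10)]  |A|=202.4727
4. ⊥bis P7·P2 via (36.795,7.41): [(0, 0) (15.4539, 0) (25.0407, 10) (0, 10)]  |A|=202.4727
5. ⊥bis P7·P3 via (36.13,6.355): [(0, 0) (15.4539, 0) (25.0407, 10) (0, 10)]  |A|=202.4727
6. ⊥bis P7·P4 via (36.545,3.99): [(0, 0) (15.4539, 0) (25.0407, 10) (0, 10)]  |A|=202.4727
7. ⊥bis P7·P5 via (31.175,5.735): [(0, 0) (15.4539, 0) (25.0407, 10) (0, 10)]  |A|=202.4727
8. ⊥bis P7·P6 via (38.395,4.72): [(0, 0) (15.4539, 0) (25.0407, 10) (0, 10)]  |A|=202.4727
9. canonical 4-gon: [(0, 0) (15.4539, 0) (25.0407, 10) (0, 10)]
10. shoelace: 202.4727

Area of P7's cell: 202.4727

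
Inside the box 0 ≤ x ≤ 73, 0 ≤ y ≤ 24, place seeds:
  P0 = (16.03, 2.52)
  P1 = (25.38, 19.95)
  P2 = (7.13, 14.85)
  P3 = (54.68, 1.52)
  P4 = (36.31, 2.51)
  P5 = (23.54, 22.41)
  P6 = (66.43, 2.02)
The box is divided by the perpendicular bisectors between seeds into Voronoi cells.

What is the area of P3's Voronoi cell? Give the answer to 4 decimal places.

1. box [0,73]×[0,24]: [(0, 0) (73, 0) (73, 24) (0, 24)]
2. ⊥bis P3·P0 via (35.355,2.02): [(35.3027, 0) (73, 0) (73, 24) (35.9237, 24)]  |A|=897.2828
3. ⊥bis P3·P1 via (40.03,10.735): [(35.3896, 3.3577) (35.3027, 0) (73, 0) (73, 24) (48.3738, 24)]  |A|=768.7833
4. ⊥bis P3·P2 via (30.905,8.185): [(35.3896, 3.3577) (35.3027, 0) (73, 0) (73, 24) (48.3738, 24)]  |A|=768.7833
5. ⊥bis P3·P4 via (45.495,2.015): [(46.5211, 21.0545) (45.3864, 0) (73, 0) (73, 24) (48.3738, 24)]  |A|=644.7104
6. ⊥bis P3·P5 via (39.11,11.965): [(46.5211, 21.0545) (45.3864, 0) (73, 0) (73, 24) (48.3738, 24)]  |A|=644.7104
7. ⊥bis P3·P6 via (60.555,1.77): [(46.5211, 21.0545) (45.3864, 0) (60.6303, 0) (59.609, 24) (48.3738, 24)]  |A|=335.5828
8. canonical 5-gon: [(46.5211, 21.0545) (45.3864, 0) (60.6303, 0) (59.609, 24) (48.3738, 24)]
9. shoelace: 335.5828

Area of P3's cell: 335.5828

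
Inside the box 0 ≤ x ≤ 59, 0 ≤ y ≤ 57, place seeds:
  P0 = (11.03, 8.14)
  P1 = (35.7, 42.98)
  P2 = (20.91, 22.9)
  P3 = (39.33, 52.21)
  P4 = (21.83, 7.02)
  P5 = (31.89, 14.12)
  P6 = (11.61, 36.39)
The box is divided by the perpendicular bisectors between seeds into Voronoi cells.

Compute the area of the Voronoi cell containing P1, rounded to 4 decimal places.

1. box [0,59]×[0,57]: [(0, 0) (59, 0) (59, 57) (0, 57)]
2. ⊥bis P1·P0 via (23.365,25.56): [(0, 42.1046) (59, 0.3271) (59, 57) (0, 57)]  |A|=2111.2653
3. ⊥bis P1·P2 via (28.305,32.94): [(0, 53.7882) (59, 10.3315) (59, 57) (0, 57)]  |A|=1471.4707
4. ⊥bis P1·P3 via (37.515,47.595): [(0, 53.7882) (59, 10.3315) (59, 39.1453) (13.6009, 57) (0, 57)]  |A|=1066.1776
5. ⊥bis P1·P4 via (28.765,25): [(0, 53.7882) (50.4302, 16.6436) (59, 13.3382) (59, 39.1453) (13.6009, 57) (0, 57)]  |A|=1053.2943
6. ⊥bis P1·P5 via (33.795,28.55): [(0, 53.7882) (34.3679, 28.4744) (59, 25.2225) (59, 39.1453) (13.6009, 57) (0, 57)]  |A|=882.7786
7. ⊥bis P1·P6 via (23.655,39.685): [(24.7924, 35.5272) (34.3679, 28.4744) (59, 25.2225) (59, 39.1453) (19.5594, 54.6566)]  |A|=646.0795
8. canonical 5-gon: [(24.7924, 35.5272) (34.3679, 28.4744) (59, 25.2225) (59, 39.1453) (19.5594, 54.6566)]
9. shoelace: 646.0795

Area of P1's cell: 646.0795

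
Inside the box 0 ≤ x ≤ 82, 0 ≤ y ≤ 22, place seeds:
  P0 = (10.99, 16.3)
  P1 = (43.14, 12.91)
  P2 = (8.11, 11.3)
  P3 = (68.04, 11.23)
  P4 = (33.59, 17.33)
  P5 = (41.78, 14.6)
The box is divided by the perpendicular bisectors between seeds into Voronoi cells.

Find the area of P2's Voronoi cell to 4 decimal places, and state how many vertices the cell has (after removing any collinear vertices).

1. box [0,82]×[0,22]: [(0, 0) (82, 0) (82, 22) (0, 22)]
2. ⊥bis P2·P0 via (9.55,13.8): [(0, 19.3008) (0, 0) (33.5083, 0)]  |A|=323.3688
3. ⊥bis P2·P1 via (25.625,12.105): [(25.9821, 4.3351) (0, 19.3008) (0, 0) (26.1814, 0)]  |A|=307.4872
4. ⊥bis P2·P3 via (38.075,11.265): [(25.9821, 4.3351) (0, 19.3008) (0, 0) (26.1814, 0)]  |A|=307.4872
5. ⊥bis P2·P4 via (20.85,14.315): [(22.7746, 6.1826) (0, 19.3008) (0, 0) (24.2377, 0)]  |A|=294.7104
6. ⊥bis P2·P5 via (24.945,12.95): [(22.7746, 6.1826) (0, 19.3008) (0, 0) (24.2377, 0)]  |A|=294.7104
7. canonical 4-gon: [(22.7746, 6.1826) (0, 19.3008) (0, 0) (24.2377, 0)]
8. shoelace: 294.7104

Area of P2's cell: 294.7104 (4 vertices)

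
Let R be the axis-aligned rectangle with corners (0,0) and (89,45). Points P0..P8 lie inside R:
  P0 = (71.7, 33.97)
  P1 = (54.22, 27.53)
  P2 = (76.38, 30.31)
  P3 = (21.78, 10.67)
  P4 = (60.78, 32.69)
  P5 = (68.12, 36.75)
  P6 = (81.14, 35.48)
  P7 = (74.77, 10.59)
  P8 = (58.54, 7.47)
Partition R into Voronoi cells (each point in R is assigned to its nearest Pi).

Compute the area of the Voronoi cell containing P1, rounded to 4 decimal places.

1. box [0,89]×[0,45]: [(0, 0) (89, 0) (89, 45) (0, 45)]
2. ⊥bis P1·P0 via (62.96,30.75): [(0, 0) (74.2889, 0) (57.71, 45) (0, 45)]  |A|=2969.9763
3. ⊥bis P1·P2 via (65.3,28.92): [(0, 0) (68.9281, 0) (66.1601, 22.064) (57.71, 45) (0, 45)]  |A|=2910.8348
4. ⊥bis P1·P3 via (38,19.1): [(47.9268, 0) (68.9281, 0) (66.1601, 22.064) (57.71, 45) (24.539, 45)]  |A|=1280.3533
5. ⊥bis P1·P4 via (57.5,30.11): [(47.9268, 0) (68.9281, 0) (66.6024, 18.5379) (45.7877, 45) (24.539, 45)]  |A|=1112.7841
6. ⊥bis P1·P5 via (61.17,32.14): [(47.9268, 0) (68.9281, 0) (66.6024, 18.5379) (45.7877, 45) (24.539, 45)]  |A|=1112.7841
7. ⊥bis P1·P6 via (67.68,31.505): [(47.9268, 0) (68.9281, 0) (66.6024, 18.5379) (45.7877, 45) (24.539, 45)]  |A|=1112.7841
8. ⊥bis P1·P7 via (64.495,19.06): [(47.9268, 0) (48.7833, 0) (65.3633, 20.1133) (45.7877, 45) (24.539, 45)]  |A|=900.5409
9. ⊥bis P1·P8 via (56.38,17.5): [(40.598, 14.1013) (64.683, 19.2881) (65.3633, 20.1133) (45.7877, 45) (24.539, 45)]  |A|=703.4598
10. canonical 5-gon: [(40.598, 14.1013) (64.683, 19.2881) (65.3633, 20.1133) (45.7877, 45) (24.539, 45)]
11. shoelace: 703.4598

Area of P1's cell: 703.4598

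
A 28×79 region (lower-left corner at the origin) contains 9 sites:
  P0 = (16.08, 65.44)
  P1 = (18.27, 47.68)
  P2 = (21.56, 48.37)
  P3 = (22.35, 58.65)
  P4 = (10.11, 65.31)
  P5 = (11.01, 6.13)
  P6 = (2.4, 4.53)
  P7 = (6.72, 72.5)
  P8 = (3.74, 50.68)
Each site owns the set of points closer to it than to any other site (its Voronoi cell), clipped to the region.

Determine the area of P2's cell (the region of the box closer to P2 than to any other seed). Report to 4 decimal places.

Area of P2's cell: 177.9332

1. box [0,28]×[0,79]: [(0, 0) (28, 0) (28, 79) (0, 79)]
2. ⊥bis P2·P0 via (18.82,56.905): [(0, 50.8632) (0, 0) (28, 0) (28, 59.8521)]  |A|=1550.0136
3. ⊥bis P2·P1 via (19.915,48.025): [(18.101, 56.6742) (28, 9.4748) (28, 59.8521)]  |A|=249.3415
4. ⊥bis P2·P3 via (21.955,53.51): [(18.7124, 53.7592) (28, 9.4748) (28, 53.0455)]  |A|=202.3337
5. ⊥bis P2·P4 via (15.835,56.84): [(18.7124, 53.7592) (28, 9.4748) (28, 53.0455)]  |A|=202.3337
6. ⊥bis P2·P5 via (16.285,27.25): [(18.7124, 53.7592) (24.7136, 25.1449) (28, 24.324) (28, 53.0455)]  |A|=177.9332
7. ⊥bis P2·P6 via (11.98,26.45): [(18.7124, 53.7592) (24.7136, 25.1449) (28, 24.324) (28, 53.0455)]  |A|=177.9332
8. ⊥bis P2·P7 via (14.14,60.435): [(18.7124, 53.7592) (24.7136, 25.1449) (28, 24.324) (28, 53.0455)]  |A|=177.9332
9. ⊥bis P2·P8 via (12.65,49.525): [(18.7124, 53.7592) (24.7136, 25.1449) (28, 24.324) (28, 53.0455)]  |A|=177.9332
10. canonical 4-gon: [(18.7124, 53.7592) (24.7136, 25.1449) (28, 24.324) (28, 53.0455)]
11. shoelace: 177.9332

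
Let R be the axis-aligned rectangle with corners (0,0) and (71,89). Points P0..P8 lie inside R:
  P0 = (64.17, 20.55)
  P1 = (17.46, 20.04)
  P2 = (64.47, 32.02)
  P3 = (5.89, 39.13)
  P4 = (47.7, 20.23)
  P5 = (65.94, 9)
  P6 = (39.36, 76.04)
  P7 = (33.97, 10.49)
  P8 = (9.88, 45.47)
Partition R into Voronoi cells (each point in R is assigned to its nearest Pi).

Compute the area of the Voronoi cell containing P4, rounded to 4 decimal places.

Area of P4's cell: 620.1035

1. box [0,71]×[0,89]: [(0, 0) (71, 0) (71, 89) (0, 89)]
2. ⊥bis P4·P0 via (55.935,20.39): [(0, 0) (56.3312, 0) (54.602, 89) (0, 89)]  |A|=4936.5239
3. ⊥bis P4·P1 via (32.58,20.135): [(32.7065, 0) (56.3312, 0) (54.602, 89) (32.1473, 89)]  |A|=2050.5286
4. ⊥bis P4·P2 via (56.085,26.125): [(32.3301, 59.9138) (32.7065, 0) (56.3312, 0) (55.8161, 26.5074)]  |A|=1010.3968
5. ⊥bis P4·P3 via (26.795,29.68): [(37.2796, 52.8737) (32.4415, 42.1711) (32.7065, 0) (56.3312, 0) (55.8161, 26.5074)]  |A|=966.8803
6. ⊥bis P4·P5 via (56.82,14.615): [(37.2796, 52.8737) (32.4415, 42.1711) (32.7065, 0) (47.8218, 0) (56.0708, 13.3982) (55.8161, 26.5074)]  |A|=909.8755
7. ⊥bis P4·P6 via (43.53,48.135): [(40.8886, 47.7403) (34.5295, 46.79) (32.4415, 42.1711) (32.7065, 0) (47.8218, 0) (56.0708, 13.3982) (55.8161, 26.5074)]  |A|=891.8389
8. ⊥bis P4·P7 via (40.835,15.36): [(40.8886, 47.7403) (34.5295, 46.79) (32.4415, 42.1711) (32.5365, 27.058) (49.6383, 2.9504) (56.0708, 13.3982) (55.8161, 26.5074)]  |A|=640.2197
9. ⊥bis P4·P8 via (28.79,32.85): [(40.8886, 47.7403) (38.4879, 47.3815) (32.4655, 38.3574) (32.5365, 27.058) (49.6383, 2.9504) (56.0708, 13.3982) (55.8161, 26.5074)]  |A|=620.1035
10. canonical 7-gon: [(40.8886, 47.7403) (38.4879, 47.3815) (32.4655, 38.3574) (32.5365, 27.058) (49.6383, 2.9504) (56.0708, 13.3982) (55.8161, 26.5074)]
11. shoelace: 620.1035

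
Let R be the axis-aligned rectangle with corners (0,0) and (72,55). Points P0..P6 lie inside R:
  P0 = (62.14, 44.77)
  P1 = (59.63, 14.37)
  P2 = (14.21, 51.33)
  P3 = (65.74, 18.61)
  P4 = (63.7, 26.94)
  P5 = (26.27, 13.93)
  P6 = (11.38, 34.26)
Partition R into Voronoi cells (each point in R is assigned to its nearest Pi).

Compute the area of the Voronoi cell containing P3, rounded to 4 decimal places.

1. box [0,72]×[0,55]: [(0, 0) (72, 0) (72, 55) (0, 55)]
2. ⊥bis P3·P0 via (63.94,31.69): [(0, 22.8909) (0, 0) (72, 0) (72, 32.7992)]  |A|=2004.8433
3. ⊥bis P3·P1 via (62.685,16.49): [(53.1659, 30.2073) (72, 3.0667) (72, 32.7992)]  |A|=279.9913
4. ⊥bis P3·P2 via (39.975,34.97): [(53.1659, 30.2073) (72, 3.0667) (72, 32.7992)]  |A|=279.9913
5. ⊥bis P3·P4 via (64.72,22.775): [(59.2527, 21.4361) (72, 3.0667) (72, 24.5579)]  |A|=136.9769
6. ⊥bis P3·P5 via (46.005,16.27): [(59.2527, 21.4361) (72, 3.0667) (72, 24.5579)]  |A|=136.9769
7. ⊥bis P3·P6 via (38.56,26.435): [(59.2527, 21.4361) (72, 3.0667) (72, 24.5579)]  |A|=136.9769
8. canonical 3-gon: [(59.2527, 21.4361) (72, 3.0667) (72, 24.5579)]
9. shoelace: 136.9769

Area of P3's cell: 136.9769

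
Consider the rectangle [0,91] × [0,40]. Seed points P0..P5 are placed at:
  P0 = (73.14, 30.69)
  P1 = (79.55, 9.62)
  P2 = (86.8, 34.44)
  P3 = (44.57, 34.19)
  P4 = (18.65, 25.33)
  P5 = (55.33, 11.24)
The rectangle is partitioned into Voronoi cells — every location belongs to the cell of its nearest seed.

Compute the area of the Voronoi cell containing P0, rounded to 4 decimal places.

1. box [0,91]×[0,40]: [(0, 0) (91, 0) (91, 40) (0, 40)]
2. ⊥bis P0·P1 via (76.345,20.155): [(0, 0) (10.0945, 0) (91, 24.6134) (91, 40) (0, 40)]  |A|=2644.3199
3. ⊥bis P0·P2 via (79.97,32.565): [(0, 0) (10.0945, 0) (82.8348, 22.1294) (77.9289, 40) (0, 40)]  |A|=2464.7085
4. ⊥bis P0·P3 via (58.855,32.44): [(56.6147, 14.1526) (82.8348, 22.1294) (77.9289, 40) (59.7811, 40)]  |A|=488.3889
5. ⊥bis P0·P4 via (45.895,28.01): [(56.6147, 14.1526) (82.8348, 22.1294) (77.9289, 40) (59.7811, 40)]  |A|=488.3889
6. ⊥bis P0·P5 via (64.235,20.965): [(58.1337, 26.5519) (67.919, 17.5916) (82.8348, 22.1294) (77.9289, 40) (59.7811, 40)]  |A|=420.9178
7. canonical 5-gon: [(58.1337, 26.5519) (67.919, 17.5916) (82.8348, 22.1294) (77.9289, 40) (59.7811, 40)]
8. shoelace: 420.9178

Area of P0's cell: 420.9178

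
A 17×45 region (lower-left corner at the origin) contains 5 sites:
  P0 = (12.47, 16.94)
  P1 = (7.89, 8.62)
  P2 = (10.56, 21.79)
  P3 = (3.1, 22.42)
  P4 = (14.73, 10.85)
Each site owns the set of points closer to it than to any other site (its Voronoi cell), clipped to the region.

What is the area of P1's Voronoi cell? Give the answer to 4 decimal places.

Area of P1's cell: 174.3155

1. box [0,17]×[0,45]: [(0, 0) (17, 0) (17, 45) (0, 45)]
2. ⊥bis P1·P0 via (10.18,12.78): [(0, 18.3839) (0, 0) (17, 0) (17, 9.0257)]  |A|=232.9817
3. ⊥bis P1·P2 via (9.225,15.205): [(3.7633, 16.3123) (0, 17.0752) (0, 0) (17, 0) (17, 9.0257)]  |A|=230.5193
4. ⊥bis P1·P3 via (5.495,15.52): [(5.3156, 15.4577) (0, 13.6127) (0, 0) (17, 0) (17, 9.0257)]  |A|=220.3007
5. ⊥bis P1·P4 via (11.31,9.735): [(10.3473, 12.6879) (5.3156, 15.4577) (0, 13.6127) (0, 0) (14.4838, 0)]  |A|=174.3155
6. canonical 5-gon: [(10.3473, 12.6879) (5.3156, 15.4577) (0, 13.6127) (0, 0) (14.4838, 0)]
7. shoelace: 174.3155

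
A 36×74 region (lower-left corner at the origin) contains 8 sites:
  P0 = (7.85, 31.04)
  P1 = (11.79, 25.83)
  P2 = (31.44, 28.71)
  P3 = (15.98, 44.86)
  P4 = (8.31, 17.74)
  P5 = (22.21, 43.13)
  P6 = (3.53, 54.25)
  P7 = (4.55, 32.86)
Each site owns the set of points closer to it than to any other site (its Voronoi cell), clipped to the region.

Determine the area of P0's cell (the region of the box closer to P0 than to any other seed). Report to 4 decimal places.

Area of P0's cell: 87.1775

1. box [0,36]×[0,74]: [(0, 0) (36, 0) (36, 74) (0, 74)]
2. ⊥bis P0·P1 via (9.82,28.435): [(0, 21.0087) (36, 48.2333) (36, 74) (0, 74)]  |A|=1417.643
3. ⊥bis P0·P2 via (19.645,29.875): [(0, 21.0087) (20.2844, 36.3486) (24.0033, 74) (0, 74)]  |A|=989.3263
4. ⊥bis P0·P3 via (11.915,37.95): [(0, 44.9593) (0, 21.0087) (17.8135, 34.48)]  |A|=213.3224
5. ⊥bis P0·P4 via (8.08,24.39): [(0, 44.9593) (0, 24.1105) (4.2982, 24.2592) (17.8135, 34.48)]  |A|=206.6563
6. ⊥bis P0·P5 via (15.03,37.085): [(16.6439, 35.1681) (0, 44.9593) (0, 24.1105) (4.2982, 24.2592) (17.4528, 34.2072)]  |A|=206.3727
7. ⊥bis P0·P6 via (5.69,42.645): [(16.6439, 35.1681) (4.3561, 42.3967) (0, 41.5859) (0, 24.1105) (4.2982, 24.2592) (17.4528, 34.2072)]  |A|=199.0253
8. ⊥bis P0·P7 via (6.2,31.95): [(16.6439, 35.1681) (10.0985, 39.0186) (1.9129, 24.1767) (4.2982, 24.2592) (17.4528, 34.2072)]  |A|=87.1775
9. canonical 5-gon: [(16.6439, 35.1681) (10.0985, 39.0186) (1.9129, 24.1767) (4.2982, 24.2592) (17.4528, 34.2072)]
10. shoelace: 87.1775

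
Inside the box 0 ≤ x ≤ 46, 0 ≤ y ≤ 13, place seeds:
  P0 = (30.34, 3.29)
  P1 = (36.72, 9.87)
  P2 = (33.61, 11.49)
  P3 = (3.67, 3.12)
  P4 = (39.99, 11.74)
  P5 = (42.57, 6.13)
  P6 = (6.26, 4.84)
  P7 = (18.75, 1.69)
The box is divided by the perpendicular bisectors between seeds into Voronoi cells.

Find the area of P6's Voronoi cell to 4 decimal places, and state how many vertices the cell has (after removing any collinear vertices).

Area of P6's cell: 129.5908 (5 vertices)

1. box [0,46]×[0,13]: [(0, 0) (46, 0) (46, 13) (0, 13)]
2. ⊥bis P6·P0 via (18.3,4.065): [(0, 0) (18.0383, 0) (18.8751, 13) (0, 13)]  |A|=239.9376
3. ⊥bis P6·P1 via (21.49,7.355): [(0, 0) (18.0383, 0) (18.8751, 13) (0, 13)]  |A|=239.9376
4. ⊥bis P6·P2 via (19.935,8.165): [(0, 0) (18.0383, 0) (18.8509, 12.6236) (18.7594, 13) (0, 13)]  |A|=239.9158
5. ⊥bis P6·P3 via (4.965,3.98): [(0, 11.4564) (7.6081, 0) (18.0383, 0) (18.8509, 12.6236) (18.7594, 13) (0, 13)]  |A|=196.3353
6. ⊥bis P6·P4 via (23.125,8.29): [(0, 11.4564) (7.6081, 0) (18.0383, 0) (18.8509, 12.6236) (18.7594, 13) (0, 13)]  |A|=196.3353
7. ⊥bis P6·P5 via (24.415,5.485): [(0, 11.4564) (7.6081, 0) (18.0383, 0) (18.8509, 12.6236) (18.7594, 13) (0, 13)]  |A|=196.3353
8. ⊥bis P6·P7 via (12.505,3.265): [(0, 11.4564) (7.6081, 0) (11.6816, 0) (14.9602, 13) (0, 13)]  |A|=129.5908
9. canonical 5-gon: [(0, 11.4564) (7.6081, 0) (11.6816, 0) (14.9602, 13) (0, 13)]
10. shoelace: 129.5908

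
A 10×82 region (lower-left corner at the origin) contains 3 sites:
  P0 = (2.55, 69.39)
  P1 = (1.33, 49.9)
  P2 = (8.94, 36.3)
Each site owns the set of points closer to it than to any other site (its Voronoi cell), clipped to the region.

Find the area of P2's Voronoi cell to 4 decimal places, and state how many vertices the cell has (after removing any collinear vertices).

Area of P2's cell: 430.2446 (4 vertices)

1. box [0,10]×[0,82]: [(0, 0) (10, 0) (10, 82) (0, 82)]
2. ⊥bis P2·P0 via (5.745,52.845): [(0, 51.7356) (0, 0) (10, 0) (10, 53.6667)]  |A|=527.0113
3. ⊥bis P2·P1 via (5.135,43.1): [(0, 40.2267) (0, 0) (10, 0) (10, 45.8223)]  |A|=430.2446
4. canonical 4-gon: [(0, 40.2267) (0, 0) (10, 0) (10, 45.8223)]
5. shoelace: 430.2446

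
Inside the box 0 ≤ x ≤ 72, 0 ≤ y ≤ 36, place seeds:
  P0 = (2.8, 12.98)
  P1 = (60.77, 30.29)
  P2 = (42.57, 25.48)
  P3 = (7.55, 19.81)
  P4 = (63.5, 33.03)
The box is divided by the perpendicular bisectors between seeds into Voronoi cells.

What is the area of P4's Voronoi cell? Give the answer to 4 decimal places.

1. box [0,72]×[0,36]: [(0, 0) (72, 0) (72, 36) (0, 36)]
2. ⊥bis P4·P0 via (33.15,23.005): [(40.7489, 0) (72, 0) (72, 36) (28.8576, 36)]  |A|=1339.0842
3. ⊥bis P4·P1 via (62.135,31.66): [(72, 21.831) (72, 36) (57.7791, 36)]  |A|=100.7479
4. ⊥bis P4·P2 via (53.035,29.255): [(72, 21.831) (72, 36) (57.7791, 36)]  |A|=100.7479
5. ⊥bis P4·P3 via (35.525,26.42): [(72, 21.831) (72, 36) (57.7791, 36)]  |A|=100.7479
6. canonical 3-gon: [(72, 21.831) (72, 36) (57.7791, 36)]
7. shoelace: 100.7479

Area of P4's cell: 100.7479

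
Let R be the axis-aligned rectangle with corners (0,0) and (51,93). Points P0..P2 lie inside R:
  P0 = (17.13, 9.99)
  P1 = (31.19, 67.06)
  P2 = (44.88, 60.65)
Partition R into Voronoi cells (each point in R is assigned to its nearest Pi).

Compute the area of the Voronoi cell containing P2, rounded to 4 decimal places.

Area of P2's cell: 840.8426

1. box [0,51]×[0,93]: [(0, 0) (51, 0) (51, 93) (0, 93)]
2. ⊥bis P2·P0 via (31.005,35.32): [(0, 52.3036) (51, 24.3673) (51, 93) (0, 93)]  |A|=2787.891
3. ⊥bis P2·P1 via (38.035,63.855): [(25.9665, 38.0799) (51, 24.3673) (51, 91.5447)]  |A|=840.8426
4. canonical 3-gon: [(25.9665, 38.0799) (51, 24.3673) (51, 91.5447)]
5. shoelace: 840.8426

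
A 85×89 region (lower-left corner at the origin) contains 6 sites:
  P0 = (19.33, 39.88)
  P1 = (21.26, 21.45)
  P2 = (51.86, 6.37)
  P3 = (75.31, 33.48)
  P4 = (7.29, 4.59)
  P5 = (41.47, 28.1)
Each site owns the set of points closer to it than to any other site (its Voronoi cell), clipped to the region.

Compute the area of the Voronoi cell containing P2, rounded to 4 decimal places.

Area of P2's cell: 774.2380

1. box [0,85]×[0,89]: [(0, 0) (85, 0) (85, 89) (0, 89)]
2. ⊥bis P2·P0 via (35.595,23.125): [(11.7733, 0) (85, 0) (85, 71.0852)]  |A|=2602.6642
3. ⊥bis P2·P1 via (36.56,13.91): [(46.1514, 33.3727) (29.705, 0) (85, 0) (85, 71.0852)]  |A|=2303.4501
4. ⊥bis P2·P3 via (63.585,19.925): [(47.0406, 34.2358) (46.1514, 33.3727) (29.705, 0) (85, 0) (85, 1.4011)]  |A|=980.8674
5. ⊥bis P2·P4 via (29.575,5.48): [(47.0406, 34.2358) (46.1514, 33.3727) (29.7872, 0.1668) (29.7939, 0) (85, 0) (85, 1.4011)]  |A|=980.86
6. ⊥bis P2·P5 via (46.665,17.235): [(59.5644, 23.4028) (35.5886, 11.9389) (29.7872, 0.1668) (29.7939, 0) (85, 0) (85, 1.4011)]  |A|=774.238
7. canonical 6-gon: [(59.5644, 23.4028) (35.5886, 11.9389) (29.7872, 0.1668) (29.7939, 0) (85, 0) (85, 1.4011)]
8. shoelace: 774.238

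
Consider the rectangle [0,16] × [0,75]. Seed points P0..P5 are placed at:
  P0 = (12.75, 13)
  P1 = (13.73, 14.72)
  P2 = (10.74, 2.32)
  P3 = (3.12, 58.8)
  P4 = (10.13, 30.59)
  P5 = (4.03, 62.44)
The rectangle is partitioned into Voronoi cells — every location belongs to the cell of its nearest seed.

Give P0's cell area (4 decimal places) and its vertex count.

1. box [0,16]×[0,75]: [(0, 0) (16, 0) (16, 75) (0, 75)]
2. ⊥bis P0·P1 via (13.24,13.86): [(0, 21.4037) (0, 0) (16, 0) (16, 12.2874)]  |A|=269.5293
3. ⊥bis P0·P2 via (11.745,7.66): [(0, 21.4037) (0, 9.8704) (16, 6.8592) (16, 12.2874)]  |A|=135.6922
4. ⊥bis P0·P3 via (7.935,35.9): [(0, 21.4037) (0, 9.8704) (16, 6.8592) (16, 12.2874)]  |A|=135.6922
5. ⊥bis P0·P4 via (11.44,21.795): [(1.8264, 20.3631) (0, 20.091) (0, 9.8704) (16, 6.8592) (16, 12.2874)]  |A|=134.4935
6. ⊥bis P0·P5 via (8.39,37.72): [(1.8264, 20.3631) (0, 20.091) (0, 9.8704) (16, 6.8592) (16, 12.2874)]  |A|=134.4935
7. canonical 5-gon: [(1.8264, 20.3631) (0, 20.091) (0, 9.8704) (16, 6.8592) (16, 12.2874)]
8. shoelace: 134.4935

Area of P0's cell: 134.4935 (5 vertices)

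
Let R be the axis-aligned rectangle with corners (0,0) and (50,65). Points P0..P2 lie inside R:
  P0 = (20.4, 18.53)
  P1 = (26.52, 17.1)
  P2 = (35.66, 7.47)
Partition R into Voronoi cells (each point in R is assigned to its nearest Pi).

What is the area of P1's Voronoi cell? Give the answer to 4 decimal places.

1. box [0,50]×[0,65]: [(0, 0) (50, 0) (50, 65) (0, 65)]
2. ⊥bis P1·P0 via (23.46,17.815): [(19.2973, 0) (50, 0) (50, 65) (34.4853, 65)]  |A|=1502.0656
3. ⊥bis P1·P2 via (31.09,12.285): [(19.6253, 1.4037) (50, 30.2328) (50, 65) (34.4853, 65)]  |A|=1021.3614
4. canonical 4-gon: [(19.6253, 1.4037) (50, 30.2328) (50, 65) (34.4853, 65)]
5. shoelace: 1021.3614

Area of P1's cell: 1021.3614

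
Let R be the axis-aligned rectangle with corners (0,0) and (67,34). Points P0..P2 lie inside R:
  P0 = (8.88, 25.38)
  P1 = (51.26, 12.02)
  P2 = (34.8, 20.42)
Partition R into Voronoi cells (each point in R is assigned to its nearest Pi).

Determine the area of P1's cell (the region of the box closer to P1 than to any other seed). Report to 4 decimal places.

1. box [0,67]×[0,34]: [(0, 0) (67, 0) (67, 34) (0, 34)]
2. ⊥bis P1·P0 via (30.07,18.7): [(24.175, 0) (67, 0) (67, 34) (34.8932, 34)]  |A|=1273.841
3. ⊥bis P1·P2 via (43.03,16.22): [(34.7525, 0) (67, 0) (67, 34) (52.1036, 34)]  |A|=801.4461
4. canonical 4-gon: [(34.7525, 0) (67, 0) (67, 34) (52.1036, 34)]
5. shoelace: 801.4461

Area of P1's cell: 801.4461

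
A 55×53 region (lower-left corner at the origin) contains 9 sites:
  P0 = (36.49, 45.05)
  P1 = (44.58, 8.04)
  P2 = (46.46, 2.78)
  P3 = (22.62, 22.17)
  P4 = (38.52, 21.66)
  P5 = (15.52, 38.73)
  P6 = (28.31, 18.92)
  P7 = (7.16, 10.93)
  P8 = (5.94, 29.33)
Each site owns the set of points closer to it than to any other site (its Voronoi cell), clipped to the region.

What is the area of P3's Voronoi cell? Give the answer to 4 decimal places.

1. box [0,55]×[0,53]: [(0, 0) (55, 0) (55, 53) (0, 53)]
2. ⊥bis P3·P0 via (29.555,33.61): [(0, 51.5264) (0, 0) (55, 0) (55, 18.1851)]  |A|=1917.0665
3. ⊥bis P3·P1 via (33.6,15.105): [(41.0307, 26.6534) (0, 51.5264) (0, 0) (23.8808, 0)]  |A|=1375.3345
4. ⊥bis P3·P2 via (34.54,12.475): [(41.0307, 26.6534) (0, 51.5264) (0, 0) (23.8808, 0)]  |A|=1375.3345
5. ⊥bis P3·P4 via (30.57,21.915): [(30.1811, 9.7916) (30.9186, 32.7834) (0, 51.5264) (0, 0) (23.8808, 0)]  |A|=1256.8267
6. ⊥bis P3·P5 via (19.07,30.45): [(30.1811, 9.7916) (30.9186, 32.7834) (28.2647, 34.3922) (0, 22.2739) (0, 0) (23.8808, 0)]  |A|=843.4188
7. ⊥bis P3·P6 via (25.465,20.545): [(30.8272, 29.9329) (30.9186, 32.7834) (28.2647, 34.3922) (0, 22.2739) (0, 0) (13.7302, 0)]  |A|=631.2139
8. ⊥bis P3·P7 via (14.89,16.55): [(19.5344, 10.1619) (30.8272, 29.9329) (30.9186, 32.7834) (28.2647, 34.3922) (8.179, 25.7806)]  |A|=260.1157
9. ⊥bis P3·P8 via (14.28,25.75): [(12.0234, 20.4929) (19.5344, 10.1619) (30.8272, 29.9329) (30.9186, 32.7834) (28.2647, 34.3922) (15.6722, 28.9932)]  |A|=234.13
10. canonical 6-gon: [(12.0234, 20.4929) (19.5344, 10.1619) (30.8272, 29.9329) (30.9186, 32.7834) (28.2647, 34.3922) (15.6722, 28.9932)]
11. shoelace: 234.13

Area of P3's cell: 234.1300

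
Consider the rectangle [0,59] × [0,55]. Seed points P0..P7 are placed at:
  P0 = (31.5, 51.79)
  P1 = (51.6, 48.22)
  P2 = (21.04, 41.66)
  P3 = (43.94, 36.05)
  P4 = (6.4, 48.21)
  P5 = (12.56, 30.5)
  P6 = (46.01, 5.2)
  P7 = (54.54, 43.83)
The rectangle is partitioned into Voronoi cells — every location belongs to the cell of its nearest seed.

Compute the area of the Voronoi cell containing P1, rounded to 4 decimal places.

Area of P1's cell: 165.2540

1. box [0,59]×[0,55]: [(0, 0) (59, 0) (59, 55) (0, 55)]
2. ⊥bis P1·P0 via (41.55,50.005): [(32.6685, 0) (59, 0) (59, 55) (42.4372, 55)]  |A|=1179.5936
3. ⊥bis P1·P2 via (36.32,44.94): [(38.6897, 33.9007) (45.9668, 0) (59, 0) (59, 55) (42.4372, 55)]  |A|=954.1828
4. ⊥bis P1·P3 via (47.77,42.135): [(40.9182, 46.4477) (59, 35.0667) (59, 55) (42.4372, 55)]  |A|=251.0412
5. ⊥bis P1·P4 via (29,48.215): [(40.9182, 46.4477) (59, 35.0667) (59, 55) (42.4372, 55)]  |A|=251.0412
6. ⊥bis P1·P5 via (32.08,39.36): [(40.9182, 46.4477) (59, 35.0667) (59, 55) (42.4372, 55)]  |A|=251.0412
7. ⊥bis P1·P6 via (48.805,26.71): [(40.9182, 46.4477) (59, 35.0667) (59, 55) (42.4372, 55)]  |A|=251.0412
8. ⊥bis P1·P7 via (53.07,46.025): [(40.9182, 46.4477) (47.5078, 42.3) (59, 49.9963) (59, 55) (42.4372, 55)]  |A|=165.254
9. canonical 5-gon: [(40.9182, 46.4477) (47.5078, 42.3) (59, 49.9963) (59, 55) (42.4372, 55)]
10. shoelace: 165.254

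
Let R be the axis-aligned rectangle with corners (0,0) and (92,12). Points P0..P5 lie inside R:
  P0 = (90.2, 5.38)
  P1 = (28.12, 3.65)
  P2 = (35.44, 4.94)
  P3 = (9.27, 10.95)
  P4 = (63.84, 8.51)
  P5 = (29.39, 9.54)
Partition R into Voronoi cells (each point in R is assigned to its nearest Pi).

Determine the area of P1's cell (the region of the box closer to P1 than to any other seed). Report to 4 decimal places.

1. box [0,92]×[0,12]: [(0, 0) (92, 0) (92, 12) (0, 12)]
2. ⊥bis P1·P0 via (59.16,4.515): [(0, 0) (59.2858, 0) (58.9514, 12) (0, 12)]  |A|=709.4234
3. ⊥bis P1·P2 via (31.78,4.295): [(0, 0) (32.5369, 0) (30.4222, 12) (0, 12)]  |A|=377.7543
4. ⊥bis P1·P3 via (18.695,7.3): [(15.8679, 0) (32.5369, 0) (30.4222, 12) (20.5152, 12)]  |A|=159.4557
5. ⊥bis P1·P4 via (45.98,6.08): [(15.8679, 0) (32.5369, 0) (30.4222, 12) (20.5152, 12)]  |A|=159.4557
6. ⊥bis P1·P5 via (28.755,6.595): [(19.2183, 8.6513) (15.8679, 0) (32.5369, 0) (31.4781, 6.0078)]  |A|=107.5322
7. canonical 4-gon: [(19.2183, 8.6513) (15.8679, 0) (32.5369, 0) (31.4781, 6.0078)]
8. shoelace: 107.5322

Area of P1's cell: 107.5322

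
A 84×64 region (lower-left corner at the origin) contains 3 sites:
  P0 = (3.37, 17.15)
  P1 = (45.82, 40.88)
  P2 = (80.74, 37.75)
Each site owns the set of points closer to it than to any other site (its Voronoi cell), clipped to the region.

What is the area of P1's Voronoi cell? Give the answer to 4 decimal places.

1. box [0,84]×[0,64]: [(0, 0) (84, 0) (84, 64) (0, 64)]
2. ⊥bis P1·P0 via (24.595,29.015): [(40.8147, 0) (84, 0) (84, 64) (5.038, 64)]  |A|=3908.7134
3. ⊥bis P1·P2 via (63.28,39.315): [(40.8147, 0) (59.7561, 0) (65.4926, 64) (5.038, 64)]  |A|=2540.6706
4. canonical 4-gon: [(40.8147, 0) (59.7561, 0) (65.4926, 64) (5.038, 64)]
5. shoelace: 2540.6706

Area of P1's cell: 2540.6706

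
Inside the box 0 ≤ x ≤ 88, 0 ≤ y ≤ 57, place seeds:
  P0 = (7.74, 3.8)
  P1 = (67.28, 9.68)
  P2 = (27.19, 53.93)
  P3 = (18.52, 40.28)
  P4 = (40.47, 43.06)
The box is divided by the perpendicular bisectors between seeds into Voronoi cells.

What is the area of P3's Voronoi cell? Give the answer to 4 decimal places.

Area of P3's cell: 927.7404

1. box [0,88]×[0,57]: [(0, 0) (88, 0) (88, 57) (0, 57)]
2. ⊥bis P3·P0 via (13.13,22.04): [(0, 25.92) (87.7143, 0) (88, 0) (88, 57) (0, 57)]  |A|=3879.2233
3. ⊥bis P3·P1 via (42.9,24.98): [(0, 25.92) (36.6865, 15.079) (62.9946, 57) (0, 57)]  |A|=1890.5075
4. ⊥bis P3·P2 via (22.855,47.105): [(0, 25.92) (36.6865, 15.079) (47.1148, 31.6961) (7.2764, 57) (0, 57)]  |A|=1185.5622
5. ⊥bis P3·P4 via (29.495,41.67): [(0, 25.92) (32.7141, 16.2528) (29.3273, 42.994) (7.2764, 57) (0, 57)]  |A|=927.7404
6. canonical 5-gon: [(0, 25.92) (32.7141, 16.2528) (29.3273, 42.994) (7.2764, 57) (0, 57)]
7. shoelace: 927.7404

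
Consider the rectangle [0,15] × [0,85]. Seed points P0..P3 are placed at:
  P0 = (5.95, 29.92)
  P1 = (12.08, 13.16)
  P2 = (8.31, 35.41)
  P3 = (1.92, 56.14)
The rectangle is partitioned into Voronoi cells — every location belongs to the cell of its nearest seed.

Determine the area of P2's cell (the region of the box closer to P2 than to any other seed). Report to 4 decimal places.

Area of P2's cell: 210.0634

1. box [0,15]×[0,85]: [(0, 0) (15, 0) (15, 85) (0, 85)]
2. ⊥bis P2·P0 via (7.13,32.665): [(0, 35.73) (15, 29.2819) (15, 85) (0, 85)]  |A|=787.4108
3. ⊥bis P2·P1 via (10.195,24.285): [(0, 35.73) (15, 29.2819) (15, 85) (0, 85)]  |A|=787.4108
4. ⊥bis P2·P3 via (5.115,45.775): [(0, 44.1983) (0, 35.73) (15, 29.2819) (15, 48.822)]  |A|=210.0634
5. canonical 4-gon: [(0, 44.1983) (0, 35.73) (15, 29.2819) (15, 48.822)]
6. shoelace: 210.0634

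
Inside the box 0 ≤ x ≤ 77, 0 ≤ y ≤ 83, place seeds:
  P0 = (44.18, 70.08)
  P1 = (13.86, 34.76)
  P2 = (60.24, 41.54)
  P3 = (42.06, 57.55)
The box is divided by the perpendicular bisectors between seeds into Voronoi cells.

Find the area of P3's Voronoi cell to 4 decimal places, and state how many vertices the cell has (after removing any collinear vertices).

1. box [0,77]×[0,83]: [(0, 0) (77, 0) (77, 83) (0, 83)]
2. ⊥bis P3·P0 via (43.12,63.815): [(0, 71.1106) (0, 0) (77, 0) (77, 58.0827)]  |A|=4973.9441
3. ⊥bis P3·P1 via (27.96,46.155): [(9.0261, 69.5835) (65.2604, 0) (77, 0) (77, 58.0827)]  |A|=2382.4927
4. ⊥bis P3·P2 via (51.15,49.545): [(61.0458, 60.7821) (9.0261, 69.5835) (37.6287, 34.1911)]  |A|=794.679
5. canonical 3-gon: [(61.0458, 60.7821) (9.0261, 69.5835) (37.6287, 34.1911)]
6. shoelace: 794.679

Area of P3's cell: 794.6790 (3 vertices)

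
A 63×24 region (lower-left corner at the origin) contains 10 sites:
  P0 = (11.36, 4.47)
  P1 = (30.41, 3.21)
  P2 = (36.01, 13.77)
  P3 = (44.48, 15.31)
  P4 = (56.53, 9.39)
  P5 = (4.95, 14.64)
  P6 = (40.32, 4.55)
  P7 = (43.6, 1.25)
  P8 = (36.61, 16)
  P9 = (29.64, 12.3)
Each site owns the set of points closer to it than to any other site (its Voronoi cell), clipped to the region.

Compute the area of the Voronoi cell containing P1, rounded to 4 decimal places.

Area of P1's cell: 109.6623

1. box [0,63]×[0,24]: [(0, 0) (63, 0) (63, 24) (0, 24)]
2. ⊥bis P1·P0 via (20.885,3.84): [(20.631, 0) (63, 0) (63, 24) (22.2184, 24)]  |A|=997.8068
3. ⊥bis P1·P2 via (33.21,8.49): [(21.5998, 14.6469) (20.631, 0) (49.2197, 0)]  |A|=209.3683
4. ⊥bis P1·P3 via (37.445,9.26): [(42.2131, 3.7156) (21.5998, 14.6469) (20.631, 0) (45.4085, 0)]  |A|=202.2877
5. ⊥bis P1·P4 via (43.47,6.3): [(44.7906, 0.7185) (42.2131, 3.7156) (21.5998, 14.6469) (20.631, 0) (44.9606, 0)]  |A|=202.1268
6. ⊥bis P1·P5 via (17.68,8.925): [(44.7906, 0.7185) (42.2131, 3.7156) (21.5998, 14.6469) (20.631, 0) (44.9606, 0)]  |A|=202.1268
7. ⊥bis P1·P6 via (35.365,3.88): [(34.86, 7.615) (21.5998, 14.6469) (20.631, 0) (35.8896, 0)]  |A|=158.6139
8. ⊥bis P1·P7 via (37.005,2.23): [(34.86, 7.615) (21.5998, 14.6469) (20.631, 0) (35.8896, 0)]  |A|=158.6139
9. ⊥bis P1·P8 via (33.51,9.605): [(34.86, 7.615) (21.5998, 14.6469) (20.631, 0) (35.8896, 0)]  |A|=158.6139
10. ⊥bis P1·P9 via (30.025,7.755): [(34.86, 7.615) (33.9664, 8.0889) (21.0939, 6.9985) (20.631, 0) (35.8896, 0)]  |A|=109.6623
11. canonical 5-gon: [(34.86, 7.615) (33.9664, 8.0889) (21.0939, 6.9985) (20.631, 0) (35.8896, 0)]
12. shoelace: 109.6623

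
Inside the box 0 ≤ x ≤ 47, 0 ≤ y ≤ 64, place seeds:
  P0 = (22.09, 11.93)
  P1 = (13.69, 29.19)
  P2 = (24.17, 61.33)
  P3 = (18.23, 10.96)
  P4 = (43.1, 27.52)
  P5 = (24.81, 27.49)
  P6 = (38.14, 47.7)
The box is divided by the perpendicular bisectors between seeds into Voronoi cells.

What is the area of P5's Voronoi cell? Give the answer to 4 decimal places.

Area of P5's cell: 302.1942

1. box [0,47]×[0,64]: [(0, 0) (47, 0) (47, 64) (0, 64)]
2. ⊥bis P5·P0 via (23.45,19.71): [(0, 23.8092) (47, 15.5933) (47, 64) (0, 64)]  |A|=2082.0408
3. ⊥bis P5·P1 via (19.25,28.34): [(18.0743, 20.6497) (47, 15.5933) (47, 64) (24.7016, 64)]  |A|=1183.419
4. ⊥bis P5·P2 via (24.49,44.41): [(21.6987, 44.3572) (18.0743, 20.6497) (47, 15.5933) (47, 44.8357)]  |A|=721.977
5. ⊥bis P5·P3 via (21.52,19.225): [(21.6987, 44.3572) (18.0743, 20.6497) (47, 15.5933) (47, 44.8357)]  |A|=721.977
6. ⊥bis P5·P4 via (33.955,27.505): [(33.927, 44.5885) (21.6987, 44.3572) (18.0743, 20.6497) (33.9708, 17.8709)]  |A|=356.8291
7. ⊥bis P5·P6 via (31.475,37.595): [(33.9411, 35.9684) (21.6551, 44.072) (18.0743, 20.6497) (33.9708, 17.8709)]  |A|=302.1942
8. canonical 4-gon: [(33.9411, 35.9684) (21.6551, 44.072) (18.0743, 20.6497) (33.9708, 17.8709)]
9. shoelace: 302.1942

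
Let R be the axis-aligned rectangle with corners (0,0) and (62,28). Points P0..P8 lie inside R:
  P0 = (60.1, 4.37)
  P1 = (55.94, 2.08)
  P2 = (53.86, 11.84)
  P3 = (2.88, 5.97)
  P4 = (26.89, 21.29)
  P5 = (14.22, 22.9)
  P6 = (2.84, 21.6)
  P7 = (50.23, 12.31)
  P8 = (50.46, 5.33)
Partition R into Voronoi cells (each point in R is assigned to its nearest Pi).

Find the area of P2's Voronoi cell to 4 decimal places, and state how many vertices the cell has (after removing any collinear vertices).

1. box [0,62]×[0,28]: [(0, 0) (62, 0) (62, 28) (0, 28)]
2. ⊥bis P2·P0 via (56.98,8.105): [(0, 0) (47.2774, 0) (62, 12.2984) (62, 28) (0, 28)]  |A|=1645.4676
3. ⊥bis P2·P1 via (54.9,6.96): [(0, 0) (22.2415, 0) (55.8522, 7.1629) (62, 12.2984) (62, 28) (0, 28)]  |A|=1555.8025
4. ⊥bis P2·P3 via (28.37,8.905): [(29.224, 1.4881) (55.8522, 7.1629) (62, 12.2984) (62, 28) (26.1713, 28)]  |A|=783.1915
5. ⊥bis P2·P4 via (40.375,16.565): [(35.5658, 2.8396) (55.8522, 7.1629) (62, 12.2984) (62, 28) (44.3817, 28)]  |A|=467.9725
6. ⊥bis P2·P5 via (34.04,17.37): [(35.5658, 2.8396) (55.8522, 7.1629) (62, 12.2984) (62, 28) (44.3817, 28)]  |A|=467.9725
7. ⊥bis P2·P6 via (28.35,16.72): [(35.5658, 2.8396) (55.8522, 7.1629) (62, 12.2984) (62, 28) (44.3817, 28)]  |A|=467.9725
8. ⊥bis P2·P7 via (52.045,12.075): [(51.2829, 6.1891) (55.8522, 7.1629) (62, 12.2984) (62, 28) (54.1069, 28)]  |A|=178.9546
9. ⊥bis P2·P8 via (52.16,8.585): [(51.629, 8.8623) (55.1638, 7.0162) (55.8522, 7.1629) (62, 12.2984) (62, 28) (54.1069, 28)]  |A|=173.9106
10. canonical 6-gon: [(51.629, 8.8623) (55.1638, 7.0162) (55.8522, 7.1629) (62, 12.2984) (62, 28) (54.1069, 28)]
11. shoelace: 173.9106

Area of P2's cell: 173.9106 (6 vertices)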